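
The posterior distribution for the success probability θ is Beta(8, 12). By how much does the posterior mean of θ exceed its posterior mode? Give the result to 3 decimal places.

Mode = (8−1)/(8+12−2) = 7/18 = 0.389.
Mean = 8/(8+12) = 8/20 = 0.400.
Difference = 0.400 − 0.389 = 0.011.

0.011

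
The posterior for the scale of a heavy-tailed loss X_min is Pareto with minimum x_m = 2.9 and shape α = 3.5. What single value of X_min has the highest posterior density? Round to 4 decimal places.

2.9000

The Pareto density is strictly decreasing on [x_m, ∞), so the mode is x_m = 2.9000.
Mean = α·x_m/(α−1) = 3.5·2.9/2.5 = 4.0600.
This is the posterior mode — the MAP estimate.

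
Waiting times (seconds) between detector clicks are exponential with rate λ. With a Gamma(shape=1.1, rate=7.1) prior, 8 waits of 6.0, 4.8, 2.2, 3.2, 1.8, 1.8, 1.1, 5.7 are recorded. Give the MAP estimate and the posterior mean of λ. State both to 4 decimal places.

λ_MAP = 0.2404, E[λ|data] = 0.2700

Σ times = 26.6. Posterior: Gamma(shape = 1.1+8 = 9.1, rate = 7.1+26.6 = 33.7).
Mode = (α−1)/β = 8.1/33.7 = 0.2404.
Mean = α/β = 9.1/33.7 = 0.2700.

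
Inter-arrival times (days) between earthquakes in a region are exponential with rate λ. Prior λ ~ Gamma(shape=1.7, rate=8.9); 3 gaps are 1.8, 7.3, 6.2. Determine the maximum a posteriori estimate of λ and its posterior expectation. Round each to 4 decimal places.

Σ times = 15.3. Posterior: Gamma(shape = 1.7+3 = 4.7, rate = 8.9+15.3 = 24.2).
Mode = (α−1)/β = 3.7/24.2 = 0.1529.
Mean = α/β = 4.7/24.2 = 0.1942.
Right-skewed posterior ⇒ mode < mean.

λ_MAP = 0.1529, E[λ|data] = 0.1942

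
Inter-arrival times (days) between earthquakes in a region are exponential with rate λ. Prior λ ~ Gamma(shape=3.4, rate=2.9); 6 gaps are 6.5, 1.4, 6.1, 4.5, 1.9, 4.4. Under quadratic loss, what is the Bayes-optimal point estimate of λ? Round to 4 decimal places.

Σ times = 24.8. Posterior: Gamma(shape = 3.4+6 = 9.4, rate = 2.9+24.8 = 27.7).
Mode = (α−1)/β = 8.4/27.7 = 0.3032.
Mean = α/β = 9.4/27.7 = 0.3394.
Quadratic loss ⇒ the optimal estimator is the posterior mean.

0.3394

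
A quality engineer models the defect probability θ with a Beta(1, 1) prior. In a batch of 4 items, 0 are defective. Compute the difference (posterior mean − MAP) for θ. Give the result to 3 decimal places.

0.167

Posterior: Beta(1+0, 1+4) = Beta(1, 5).
Since α = 1 ≤ 1 and β > 1, the Beta density is monotone decreasing on [0,1]; the mode is at 0.
Mean = 1/(1+5) = 0.167.
Difference = 0.167 − 0.000 = 0.167.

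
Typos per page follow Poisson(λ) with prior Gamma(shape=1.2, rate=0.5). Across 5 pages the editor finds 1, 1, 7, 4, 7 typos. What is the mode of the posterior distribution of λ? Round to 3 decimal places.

3.673

Σ counts = 20. Posterior: Gamma(shape = 1.2+20 = 21.2, rate = 0.5+5 = 5.5).
Mode = (α−1)/β = 20.2/5.5 = 3.673.
Mean = α/β = 21.2/5.5 = 3.855.
This is the posterior mode — the MAP estimate.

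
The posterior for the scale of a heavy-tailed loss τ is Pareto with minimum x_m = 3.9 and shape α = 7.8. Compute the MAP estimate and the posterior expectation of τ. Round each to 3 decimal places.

MAP: 3.900. Posterior mean: 4.474.

The Pareto density is strictly decreasing on [x_m, ∞), so the mode is x_m = 3.900.
Mean = α·x_m/(α−1) = 7.8·3.9/6.8 = 4.474.
The mean is pulled above the mode by the posterior's right skew.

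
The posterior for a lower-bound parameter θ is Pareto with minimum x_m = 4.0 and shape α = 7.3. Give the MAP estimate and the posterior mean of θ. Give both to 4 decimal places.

MAP: 4.0000. Posterior mean: 4.6349.

The Pareto density is strictly decreasing on [x_m, ∞), so the mode is x_m = 4.0000.
Mean = α·x_m/(α−1) = 7.3·4.0/6.3 = 4.6349.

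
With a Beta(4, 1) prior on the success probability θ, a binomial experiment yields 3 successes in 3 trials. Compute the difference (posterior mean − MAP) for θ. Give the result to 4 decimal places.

Posterior: Beta(4+3, 1+0) = Beta(7, 1).
Since β = 1 ≤ 1 and α > 1, the Beta density is monotone increasing on [0,1]; the mode is at 1.
Mean = 7/(7+1) = 0.8750.
Difference = 0.8750 − 1.0000 = -0.1250.

-0.1250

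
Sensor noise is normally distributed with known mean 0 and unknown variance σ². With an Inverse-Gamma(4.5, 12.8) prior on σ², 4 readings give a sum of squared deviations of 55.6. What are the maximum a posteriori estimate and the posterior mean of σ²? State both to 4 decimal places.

maximum a posteriori estimate = 5.4133, posterior mean = 7.3818

Posterior: Inverse-Gamma(shape = 4.5+4/2 = 6.5, scale = 12.8+55.6/2 = 40.6).
Mode = β/(α+1) = 40.6/7.5 = 5.4133.
Mean = β/(α−1) = 40.6/5.5 = 7.3818.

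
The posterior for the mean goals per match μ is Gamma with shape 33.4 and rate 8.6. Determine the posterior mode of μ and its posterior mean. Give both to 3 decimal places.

Mode = (α−1)/β = 32.4/8.6 = 3.767.
Mean = α/β = 33.4/8.6 = 3.884.
The mean is pulled above the mode by the posterior's right skew.

μ_MAP = 3.767, E[μ|data] = 3.884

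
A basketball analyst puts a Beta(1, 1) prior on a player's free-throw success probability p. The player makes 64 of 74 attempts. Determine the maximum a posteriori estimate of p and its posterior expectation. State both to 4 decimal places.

Posterior: Beta(1+64, 1+10) = Beta(65, 11).
Mode = (65−1)/(65+11−2) = 64/74 = 0.8649.
With a flat prior the MAP equals the MLE, 64/74.
Mean = 65/(65+11) = 65/76 = 0.8553.

maximum a posteriori estimate = 0.8649, posterior expectation = 0.8553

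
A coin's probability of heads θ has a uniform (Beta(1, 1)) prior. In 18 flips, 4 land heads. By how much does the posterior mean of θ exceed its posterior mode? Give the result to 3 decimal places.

0.028

Posterior: Beta(1+4, 1+14) = Beta(5, 15).
Mode = (5−1)/(5+15−2) = 4/18 = 0.222.
With a flat prior the MAP equals the MLE, 4/18.
Mean = 5/(5+15) = 5/20 = 0.250.
Difference = 0.250 − 0.222 = 0.028.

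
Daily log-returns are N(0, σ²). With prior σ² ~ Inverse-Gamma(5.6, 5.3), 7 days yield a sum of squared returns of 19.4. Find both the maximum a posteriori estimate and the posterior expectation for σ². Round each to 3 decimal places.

maximum a posteriori estimate = 1.485, posterior expectation = 1.852

Posterior: Inverse-Gamma(shape = 5.6+7/2 = 9.1, scale = 5.3+19.4/2 = 15.0).
Mode = β/(α+1) = 15.0/10.1 = 1.485.
Mean = β/(α−1) = 15.0/8.1 = 1.852.
The mean is pulled above the mode by the posterior's right skew.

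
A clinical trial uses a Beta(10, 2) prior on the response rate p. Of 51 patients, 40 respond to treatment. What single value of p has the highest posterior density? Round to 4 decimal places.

Posterior: Beta(10+40, 2+11) = Beta(50, 13).
Mode = (50−1)/(50+13−2) = 49/61 = 0.8033.
Mean = 50/(50+13) = 50/63 = 0.7937.
This is the posterior mode — the MAP estimate.

0.8033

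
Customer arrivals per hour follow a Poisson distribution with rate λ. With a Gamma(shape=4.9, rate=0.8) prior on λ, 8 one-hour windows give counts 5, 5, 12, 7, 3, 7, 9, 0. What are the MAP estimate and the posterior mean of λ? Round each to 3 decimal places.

Σ counts = 48. Posterior: Gamma(shape = 4.9+48 = 52.9, rate = 0.8+8 = 8.8).
Mode = (α−1)/β = 51.9/8.8 = 5.898.
Mean = α/β = 52.9/8.8 = 6.011.
The mean is pulled above the mode by the posterior's right skew.

MAP estimate = 5.898, posterior mean = 6.011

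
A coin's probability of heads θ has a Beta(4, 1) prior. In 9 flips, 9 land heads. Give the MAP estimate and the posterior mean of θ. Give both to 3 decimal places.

MAP = 1.000, posterior mean = 0.929

Posterior: Beta(4+9, 1+0) = Beta(13, 1).
Since β = 1 ≤ 1 and α > 1, the Beta density is monotone increasing on [0,1]; the mode is at 1.
Mean = 13/(13+1) = 0.929.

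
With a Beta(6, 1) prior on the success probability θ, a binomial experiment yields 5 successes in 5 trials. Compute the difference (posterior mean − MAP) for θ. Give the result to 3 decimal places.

Posterior: Beta(6+5, 1+0) = Beta(11, 1).
Since β = 1 ≤ 1 and α > 1, the Beta density is monotone increasing on [0,1]; the mode is at 1.
Mean = 11/(11+1) = 0.917.
Difference = 0.917 − 1.000 = -0.083.

-0.083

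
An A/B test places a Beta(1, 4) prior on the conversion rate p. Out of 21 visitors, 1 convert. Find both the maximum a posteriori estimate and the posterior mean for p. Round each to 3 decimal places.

Posterior: Beta(1+1, 4+20) = Beta(2, 24).
Mode = (2−1)/(2+24−2) = 1/24 = 0.042.
Mean = 2/(2+24) = 2/26 = 0.077.
Mean > mode: the posterior has a right tail.

maximum a posteriori estimate = 0.042, posterior mean = 0.077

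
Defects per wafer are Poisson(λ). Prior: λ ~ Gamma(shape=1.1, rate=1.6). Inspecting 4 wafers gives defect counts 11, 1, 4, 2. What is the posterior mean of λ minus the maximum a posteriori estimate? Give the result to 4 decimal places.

0.1786

Σ counts = 18. Posterior: Gamma(shape = 1.1+18 = 19.1, rate = 1.6+4 = 5.6).
Mode = (α−1)/β = 18.1/5.6 = 3.2321.
Mean = α/β = 19.1/5.6 = 3.4107.
Difference = 3.4107 − 3.2321 = 0.1786.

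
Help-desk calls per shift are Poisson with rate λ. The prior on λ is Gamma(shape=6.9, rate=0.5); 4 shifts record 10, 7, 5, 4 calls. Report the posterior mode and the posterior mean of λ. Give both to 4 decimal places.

Σ counts = 26. Posterior: Gamma(shape = 6.9+26 = 32.9, rate = 0.5+4 = 4.5).
Mode = (α−1)/β = 31.9/4.5 = 7.0889.
Mean = α/β = 32.9/4.5 = 7.3111.

MAP = 7.0889, posterior mean = 7.3111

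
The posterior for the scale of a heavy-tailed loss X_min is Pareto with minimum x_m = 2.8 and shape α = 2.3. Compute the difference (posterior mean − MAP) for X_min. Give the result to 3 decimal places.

The Pareto density is strictly decreasing on [x_m, ∞), so the mode is x_m = 2.800.
Mean = α·x_m/(α−1) = 2.3·2.8/1.3 = 4.954.
Difference = 4.954 − 2.800 = 2.154.
The mean is pulled above the mode by the posterior's right skew.

2.154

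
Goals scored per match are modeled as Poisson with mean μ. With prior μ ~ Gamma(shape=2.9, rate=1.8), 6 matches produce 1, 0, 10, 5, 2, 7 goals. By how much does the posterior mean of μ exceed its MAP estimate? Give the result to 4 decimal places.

0.1282

Σ counts = 25. Posterior: Gamma(shape = 2.9+25 = 27.9, rate = 1.8+6 = 7.8).
Mode = (α−1)/β = 26.9/7.8 = 3.4487.
Mean = α/β = 27.9/7.8 = 3.5769.
Difference = 3.5769 − 3.4487 = 0.1282.
Right-skewed posterior ⇒ mode < mean.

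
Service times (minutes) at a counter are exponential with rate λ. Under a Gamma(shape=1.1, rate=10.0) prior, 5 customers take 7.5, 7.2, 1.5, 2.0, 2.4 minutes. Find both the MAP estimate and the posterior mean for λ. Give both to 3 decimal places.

Σ times = 20.6. Posterior: Gamma(shape = 1.1+5 = 6.1, rate = 10.0+20.6 = 30.6).
Mode = (α−1)/β = 5.1/30.6 = 0.167.
Mean = α/β = 6.1/30.6 = 0.199.
The posterior is right-skewed, so the mean exceeds the mode.

λ_MAP = 0.167, E[λ|data] = 0.199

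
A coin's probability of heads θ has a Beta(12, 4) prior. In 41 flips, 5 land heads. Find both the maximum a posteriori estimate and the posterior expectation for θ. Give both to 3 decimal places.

θ_MAP = 0.291, E[θ|data] = 0.298

Posterior: Beta(12+5, 4+36) = Beta(17, 40).
Mode = (17−1)/(17+40−2) = 16/55 = 0.291.
Mean = 17/(17+40) = 17/57 = 0.298.
The mean is pulled above the mode by the posterior's right skew.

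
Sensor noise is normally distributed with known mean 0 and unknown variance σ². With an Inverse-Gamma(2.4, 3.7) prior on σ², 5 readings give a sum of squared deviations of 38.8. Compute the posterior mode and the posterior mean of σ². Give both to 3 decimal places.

Posterior: Inverse-Gamma(shape = 2.4+5/2 = 4.9, scale = 3.7+38.8/2 = 23.1).
Mode = β/(α+1) = 23.1/5.9 = 3.915.
Mean = β/(α−1) = 23.1/3.9 = 5.923.

MAP = 3.915; posterior mean = 5.923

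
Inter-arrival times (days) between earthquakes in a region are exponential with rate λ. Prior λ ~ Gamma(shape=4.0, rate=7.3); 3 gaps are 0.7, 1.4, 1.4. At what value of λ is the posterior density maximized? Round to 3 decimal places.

0.556

Σ times = 3.5. Posterior: Gamma(shape = 4.0+3 = 7.0, rate = 7.3+3.5 = 10.8).
Mode = (α−1)/β = 6.0/10.8 = 0.556.
Mean = α/β = 7.0/10.8 = 0.648.
This is the posterior mode — the MAP estimate.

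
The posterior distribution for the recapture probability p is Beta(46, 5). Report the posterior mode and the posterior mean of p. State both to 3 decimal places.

posterior mode = 0.918, posterior mean = 0.902

Mode = (46−1)/(46+5−2) = 45/49 = 0.918.
Mean = 46/(46+5) = 46/51 = 0.902.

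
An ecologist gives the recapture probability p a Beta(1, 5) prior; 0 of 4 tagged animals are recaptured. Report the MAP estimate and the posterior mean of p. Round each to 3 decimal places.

Posterior: Beta(1+0, 5+4) = Beta(1, 9).
Since α = 1 ≤ 1 and β > 1, the Beta density is monotone decreasing on [0,1]; the mode is at 0.
Mean = 1/(1+9) = 0.100.

p_MAP = 0.000, E[p|data] = 0.100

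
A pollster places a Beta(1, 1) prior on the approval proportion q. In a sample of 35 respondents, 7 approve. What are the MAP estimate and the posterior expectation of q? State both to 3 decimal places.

MAP estimate = 0.200, posterior expectation = 0.216

Posterior: Beta(1+7, 1+28) = Beta(8, 29).
Mode = (8−1)/(8+29−2) = 7/35 = 0.200.
Mean = 8/(8+29) = 8/37 = 0.216.
The mean is pulled above the mode by the posterior's right skew.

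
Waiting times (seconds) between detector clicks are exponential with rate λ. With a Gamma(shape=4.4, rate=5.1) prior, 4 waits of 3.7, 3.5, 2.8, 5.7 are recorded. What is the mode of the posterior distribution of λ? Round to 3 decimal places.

0.356

Σ times = 15.7. Posterior: Gamma(shape = 4.4+4 = 8.4, rate = 5.1+15.7 = 20.8).
Mode = (α−1)/β = 7.4/20.8 = 0.356.
Mean = α/β = 8.4/20.8 = 0.404.
This is the posterior mode — the MAP estimate.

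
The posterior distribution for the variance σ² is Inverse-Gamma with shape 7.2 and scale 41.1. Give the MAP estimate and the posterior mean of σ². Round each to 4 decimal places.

σ²_MAP = 5.0122, E[σ²|data] = 6.6290

Mode = β/(α+1) = 41.1/8.2 = 5.0122.
Mean = β/(α−1) = 41.1/6.2 = 6.6290.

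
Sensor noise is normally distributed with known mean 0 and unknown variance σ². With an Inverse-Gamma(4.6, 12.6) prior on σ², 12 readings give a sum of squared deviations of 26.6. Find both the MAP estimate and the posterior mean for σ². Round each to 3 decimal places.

Posterior: Inverse-Gamma(shape = 4.6+12/2 = 10.6, scale = 12.6+26.6/2 = 25.9).
Mode = β/(α+1) = 25.9/11.6 = 2.233.
Mean = β/(α−1) = 25.9/9.6 = 2.698.

MAP: 2.233. Posterior mean: 2.698.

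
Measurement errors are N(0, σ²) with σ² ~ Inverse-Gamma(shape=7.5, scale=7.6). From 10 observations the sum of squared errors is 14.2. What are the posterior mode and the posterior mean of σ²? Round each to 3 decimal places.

Posterior: Inverse-Gamma(shape = 7.5+10/2 = 12.5, scale = 7.6+14.2/2 = 14.7).
Mode = β/(α+1) = 14.7/13.5 = 1.089.
Mean = β/(α−1) = 14.7/11.5 = 1.278.

posterior mode = 1.089, posterior mean = 1.278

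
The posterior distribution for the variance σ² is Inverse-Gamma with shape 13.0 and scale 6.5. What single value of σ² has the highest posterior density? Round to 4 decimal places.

0.4643

Mode = β/(α+1) = 6.5/14.0 = 0.4643.
Mean = β/(α−1) = 6.5/12.0 = 0.5417.
This is the posterior mode — the MAP estimate.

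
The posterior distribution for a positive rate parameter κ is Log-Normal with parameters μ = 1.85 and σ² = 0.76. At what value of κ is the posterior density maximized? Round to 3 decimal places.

Mode = exp(μ − σ²) = exp(1.09) = 2.974.
Mean = exp(μ + σ²/2) = exp(2.230) = 9.300.
This is the posterior mode — the MAP estimate.

2.974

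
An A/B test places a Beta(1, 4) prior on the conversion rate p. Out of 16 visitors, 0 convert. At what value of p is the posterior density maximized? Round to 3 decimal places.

0.000

Posterior: Beta(1+0, 4+16) = Beta(1, 20).
Since α = 1 ≤ 1 and β > 1, the Beta density is monotone decreasing on [0,1]; the mode is at 0.
Mean = 1/(1+20) = 0.048.
This is the posterior mode — the MAP estimate.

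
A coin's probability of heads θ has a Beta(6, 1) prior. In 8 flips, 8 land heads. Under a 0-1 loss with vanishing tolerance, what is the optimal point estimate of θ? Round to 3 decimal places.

1.000

Posterior: Beta(6+8, 1+0) = Beta(14, 1).
Since β = 1 ≤ 1 and α > 1, the Beta density is monotone increasing on [0,1]; the mode is at 1.
Mean = 14/(14+1) = 0.933.
This is the posterior mode — the MAP estimate.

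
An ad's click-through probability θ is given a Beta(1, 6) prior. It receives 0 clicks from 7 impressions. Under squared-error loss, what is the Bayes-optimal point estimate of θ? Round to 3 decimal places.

0.071

Posterior: Beta(1+0, 6+7) = Beta(1, 13).
Since α = 1 ≤ 1 and β > 1, the Beta density is monotone decreasing on [0,1]; the mode is at 0.
Mean = 1/(1+13) = 0.071.
Squared-error loss ⇒ the optimal estimator is the posterior mean.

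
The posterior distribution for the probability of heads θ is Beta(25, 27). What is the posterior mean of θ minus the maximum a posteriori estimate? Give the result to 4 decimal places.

Mode = (25−1)/(25+27−2) = 24/50 = 0.4800.
Mean = 25/(25+27) = 25/52 = 0.4808.
Difference = 0.4808 − 0.4800 = 0.0008.

0.0008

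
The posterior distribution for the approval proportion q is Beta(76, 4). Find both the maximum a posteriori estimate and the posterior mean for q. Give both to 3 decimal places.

maximum a posteriori estimate = 0.962, posterior mean = 0.950

Mode = (76−1)/(76+4−2) = 75/78 = 0.962.
Mean = 76/(76+4) = 76/80 = 0.950.
Mode > mean: the posterior has a left tail.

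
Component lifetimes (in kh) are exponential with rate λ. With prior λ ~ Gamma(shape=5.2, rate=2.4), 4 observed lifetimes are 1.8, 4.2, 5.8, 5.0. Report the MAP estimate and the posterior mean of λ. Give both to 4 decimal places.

Σ times = 16.8. Posterior: Gamma(shape = 5.2+4 = 9.2, rate = 2.4+16.8 = 19.2).
Mode = (α−1)/β = 8.2/19.2 = 0.4271.
Mean = α/β = 9.2/19.2 = 0.4792.

MAP = 0.4271; posterior mean = 0.4792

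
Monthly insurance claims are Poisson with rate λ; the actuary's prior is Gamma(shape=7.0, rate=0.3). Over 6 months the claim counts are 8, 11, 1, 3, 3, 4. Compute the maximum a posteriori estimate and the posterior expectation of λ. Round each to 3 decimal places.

maximum a posteriori estimate = 5.714, posterior expectation = 5.873

Σ counts = 30. Posterior: Gamma(shape = 7.0+30 = 37.0, rate = 0.3+6 = 6.3).
Mode = (α−1)/β = 36.0/6.3 = 5.714.
Mean = α/β = 37.0/6.3 = 5.873.
The mean is pulled above the mode by the posterior's right skew.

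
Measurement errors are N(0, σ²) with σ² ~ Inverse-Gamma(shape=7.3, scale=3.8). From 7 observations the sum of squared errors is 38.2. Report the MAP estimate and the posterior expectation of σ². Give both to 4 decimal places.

Posterior: Inverse-Gamma(shape = 7.3+7/2 = 10.8, scale = 3.8+38.2/2 = 22.9).
Mode = β/(α+1) = 22.9/11.8 = 1.9407.
Mean = β/(α−1) = 22.9/9.8 = 2.3367.
The mean is pulled above the mode by the posterior's right skew.

σ²_MAP = 1.9407, E[σ²|data] = 2.3367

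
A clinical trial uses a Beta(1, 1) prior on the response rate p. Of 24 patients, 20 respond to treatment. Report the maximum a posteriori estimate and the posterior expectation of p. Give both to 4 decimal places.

Posterior: Beta(1+20, 1+4) = Beta(21, 5).
Mode = (21−1)/(21+5−2) = 20/24 = 0.8333.
Mean = 21/(21+5) = 21/26 = 0.8077.
The mean is pulled below the mode by the posterior's left skew.

MAP = 0.8333; posterior mean = 0.8077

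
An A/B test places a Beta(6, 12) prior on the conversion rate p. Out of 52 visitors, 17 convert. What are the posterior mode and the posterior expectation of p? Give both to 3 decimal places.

MAP = 0.324, posterior mean = 0.329

Posterior: Beta(6+17, 12+35) = Beta(23, 47).
Mode = (23−1)/(23+47−2) = 22/68 = 0.324.
Mean = 23/(23+47) = 23/70 = 0.329.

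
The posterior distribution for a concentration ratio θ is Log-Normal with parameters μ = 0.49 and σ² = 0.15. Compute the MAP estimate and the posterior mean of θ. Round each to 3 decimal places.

Mode = exp(μ − σ²) = exp(0.34) = 1.405.
Mean = exp(μ + σ²/2) = exp(0.565) = 1.759.

MAP: 1.405. Posterior mean: 1.759.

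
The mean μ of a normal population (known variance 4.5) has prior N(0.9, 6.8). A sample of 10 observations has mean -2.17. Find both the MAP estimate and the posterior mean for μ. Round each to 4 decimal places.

MAP estimate = -1.9794, posterior mean = -1.9794

Posterior for μ is Normal. Precision-weighted mean: (1/6.8·0.9 + 10/4.5·-2.17) / (1/6.8 + 10/4.5) = -1.9794.
A Normal posterior is symmetric, so mode = mean.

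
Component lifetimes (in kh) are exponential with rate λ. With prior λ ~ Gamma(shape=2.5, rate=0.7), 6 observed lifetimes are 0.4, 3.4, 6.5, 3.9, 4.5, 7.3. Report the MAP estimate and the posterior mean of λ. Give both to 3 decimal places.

Σ times = 26.0. Posterior: Gamma(shape = 2.5+6 = 8.5, rate = 0.7+26.0 = 26.7).
Mode = (α−1)/β = 7.5/26.7 = 0.281.
Mean = α/β = 8.5/26.7 = 0.318.
Mean > mode: the posterior has a right tail.

MAP estimate = 0.281, posterior mean = 0.318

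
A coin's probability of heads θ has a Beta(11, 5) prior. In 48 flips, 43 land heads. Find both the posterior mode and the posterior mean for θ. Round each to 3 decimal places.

Posterior: Beta(11+43, 5+5) = Beta(54, 10).
Mode = (54−1)/(54+10−2) = 53/62 = 0.855.
Mean = 54/(54+10) = 54/64 = 0.844.

MAP = 0.855; posterior mean = 0.844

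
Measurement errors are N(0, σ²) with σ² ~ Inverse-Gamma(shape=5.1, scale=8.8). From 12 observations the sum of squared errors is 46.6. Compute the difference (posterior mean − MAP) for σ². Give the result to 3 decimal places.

0.525

Posterior: Inverse-Gamma(shape = 5.1+12/2 = 11.1, scale = 8.8+46.6/2 = 32.1).
Mode = β/(α+1) = 32.1/12.1 = 2.653.
Mean = β/(α−1) = 32.1/10.1 = 3.178.
Difference = 3.178 − 2.653 = 0.525.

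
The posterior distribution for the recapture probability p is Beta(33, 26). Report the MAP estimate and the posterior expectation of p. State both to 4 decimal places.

Mode = (33−1)/(33+26−2) = 32/57 = 0.5614.
Mean = 33/(33+26) = 33/59 = 0.5593.

MAP = 0.5614, posterior mean = 0.5593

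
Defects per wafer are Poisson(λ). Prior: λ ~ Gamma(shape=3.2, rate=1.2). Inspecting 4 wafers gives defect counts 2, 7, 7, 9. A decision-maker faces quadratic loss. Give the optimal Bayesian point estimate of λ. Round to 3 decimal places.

Σ counts = 25. Posterior: Gamma(shape = 3.2+25 = 28.2, rate = 1.2+4 = 5.2).
Mode = (α−1)/β = 27.2/5.2 = 5.231.
Mean = α/β = 28.2/5.2 = 5.423.
Quadratic loss ⇒ the optimal estimator is the posterior mean.

5.423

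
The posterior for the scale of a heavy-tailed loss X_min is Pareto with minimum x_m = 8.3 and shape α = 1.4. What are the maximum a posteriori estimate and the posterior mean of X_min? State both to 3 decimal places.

The Pareto density is strictly decreasing on [x_m, ∞), so the mode is x_m = 8.300.
Mean = α·x_m/(α−1) = 1.4·8.3/0.4 = 29.050.

MAP: 8.300. Posterior mean: 29.050.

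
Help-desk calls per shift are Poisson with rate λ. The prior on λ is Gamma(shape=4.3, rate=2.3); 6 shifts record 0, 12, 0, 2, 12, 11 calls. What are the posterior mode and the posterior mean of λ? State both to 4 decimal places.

λ_MAP = 4.8554, E[λ|data] = 4.9759

Σ counts = 37. Posterior: Gamma(shape = 4.3+37 = 41.3, rate = 2.3+6 = 8.3).
Mode = (α−1)/β = 40.3/8.3 = 4.8554.
Mean = α/β = 41.3/8.3 = 4.9759.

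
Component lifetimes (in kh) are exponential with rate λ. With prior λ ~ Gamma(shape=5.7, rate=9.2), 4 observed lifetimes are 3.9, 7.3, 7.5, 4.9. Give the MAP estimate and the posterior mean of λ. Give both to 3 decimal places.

λ_MAP = 0.265, E[λ|data] = 0.296

Σ times = 23.6. Posterior: Gamma(shape = 5.7+4 = 9.7, rate = 9.2+23.6 = 32.8).
Mode = (α−1)/β = 8.7/32.8 = 0.265.
Mean = α/β = 9.7/32.8 = 0.296.
The mean is pulled above the mode by the posterior's right skew.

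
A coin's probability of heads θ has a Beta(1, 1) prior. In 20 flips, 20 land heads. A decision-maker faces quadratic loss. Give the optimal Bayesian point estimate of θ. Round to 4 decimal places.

0.9545

Posterior: Beta(1+20, 1+0) = Beta(21, 1).
Since β = 1 ≤ 1 and α > 1, the Beta density is monotone increasing on [0,1]; the mode is at 1.
Mean = 21/(21+1) = 0.9545.
Quadratic loss ⇒ the optimal estimator is the posterior mean.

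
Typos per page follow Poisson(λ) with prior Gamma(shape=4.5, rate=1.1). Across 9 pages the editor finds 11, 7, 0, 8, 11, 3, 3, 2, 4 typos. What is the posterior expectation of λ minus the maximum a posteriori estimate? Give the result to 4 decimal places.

Σ counts = 49. Posterior: Gamma(shape = 4.5+49 = 53.5, rate = 1.1+9 = 10.1).
Mode = (α−1)/β = 52.5/10.1 = 5.1980.
Mean = α/β = 53.5/10.1 = 5.2970.
Difference = 5.2970 − 5.1980 = 0.0990.
Right-skewed posterior ⇒ mode < mean.

0.0990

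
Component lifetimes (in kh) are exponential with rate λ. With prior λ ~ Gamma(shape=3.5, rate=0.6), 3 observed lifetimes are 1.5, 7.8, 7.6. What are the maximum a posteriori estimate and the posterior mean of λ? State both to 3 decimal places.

Σ times = 16.9. Posterior: Gamma(shape = 3.5+3 = 6.5, rate = 0.6+16.9 = 17.5).
Mode = (α−1)/β = 5.5/17.5 = 0.314.
Mean = α/β = 6.5/17.5 = 0.371.

λ_MAP = 0.314, E[λ|data] = 0.371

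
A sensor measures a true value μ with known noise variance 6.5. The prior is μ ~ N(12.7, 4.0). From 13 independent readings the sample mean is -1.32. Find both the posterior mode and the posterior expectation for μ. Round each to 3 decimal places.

Posterior for μ is Normal. Precision-weighted mean: (1/4.0·12.7 + 13/6.5·-1.32) / (1/4.0 + 13/6.5) = 0.238.
A Normal posterior is symmetric, so mode = mean.

MAP = 0.238, posterior mean = 0.238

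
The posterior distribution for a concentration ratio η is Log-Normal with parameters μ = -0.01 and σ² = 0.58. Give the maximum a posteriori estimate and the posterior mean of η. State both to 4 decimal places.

Mode = exp(μ − σ²) = exp(-0.59) = 0.5543.
Mean = exp(μ + σ²/2) = exp(0.280) = 1.3231.

η_MAP = 0.5543, E[η|data] = 1.3231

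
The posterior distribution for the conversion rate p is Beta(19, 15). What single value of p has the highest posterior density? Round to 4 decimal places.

Mode = (19−1)/(19+15−2) = 18/32 = 0.5625.
Mean = 19/(19+15) = 19/34 = 0.5588.
This is the posterior mode — the MAP estimate.

0.5625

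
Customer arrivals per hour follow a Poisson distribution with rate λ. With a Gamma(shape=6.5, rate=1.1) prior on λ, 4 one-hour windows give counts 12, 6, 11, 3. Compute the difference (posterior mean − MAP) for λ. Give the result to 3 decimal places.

0.196

Σ counts = 32. Posterior: Gamma(shape = 6.5+32 = 38.5, rate = 1.1+4 = 5.1).
Mode = (α−1)/β = 37.5/5.1 = 7.353.
Mean = α/β = 38.5/5.1 = 7.549.
Difference = 7.549 − 7.353 = 0.196.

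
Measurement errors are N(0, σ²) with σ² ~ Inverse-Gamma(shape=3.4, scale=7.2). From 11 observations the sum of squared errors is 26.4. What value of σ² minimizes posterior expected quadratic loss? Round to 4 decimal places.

Posterior: Inverse-Gamma(shape = 3.4+11/2 = 8.9, scale = 7.2+26.4/2 = 20.4).
Mode = β/(α+1) = 20.4/9.9 = 2.0606.
Mean = β/(α−1) = 20.4/7.9 = 2.5823.
Quadratic loss ⇒ the optimal estimator is the posterior mean.

2.5823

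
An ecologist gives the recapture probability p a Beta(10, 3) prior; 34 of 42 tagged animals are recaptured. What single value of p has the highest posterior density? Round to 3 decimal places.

Posterior: Beta(10+34, 3+8) = Beta(44, 11).
Mode = (44−1)/(44+11−2) = 43/53 = 0.811.
Mean = 44/(44+11) = 44/55 = 0.800.
This is the posterior mode — the MAP estimate.

0.811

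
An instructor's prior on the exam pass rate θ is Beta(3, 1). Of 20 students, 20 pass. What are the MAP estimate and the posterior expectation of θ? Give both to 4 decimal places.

θ_MAP = 1.0000, E[θ|data] = 0.9583

Posterior: Beta(3+20, 1+0) = Beta(23, 1).
Since β = 1 ≤ 1 and α > 1, the Beta density is monotone increasing on [0,1]; the mode is at 1.
Mean = 23/(23+1) = 0.9583.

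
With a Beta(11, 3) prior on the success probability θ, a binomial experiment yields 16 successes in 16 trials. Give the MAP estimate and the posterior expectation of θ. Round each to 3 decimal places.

Posterior: Beta(11+16, 3+0) = Beta(27, 3).
Mode = (27−1)/(27+3−2) = 26/28 = 0.929.
Mean = 27/(27+3) = 27/30 = 0.900.

MAP = 0.929; posterior mean = 0.900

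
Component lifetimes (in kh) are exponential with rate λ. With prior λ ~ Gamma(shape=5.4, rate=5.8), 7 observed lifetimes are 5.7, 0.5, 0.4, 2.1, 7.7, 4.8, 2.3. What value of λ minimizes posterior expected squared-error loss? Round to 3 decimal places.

Σ times = 23.5. Posterior: Gamma(shape = 5.4+7 = 12.4, rate = 5.8+23.5 = 29.3).
Mode = (α−1)/β = 11.4/29.3 = 0.389.
Mean = α/β = 12.4/29.3 = 0.423.
Squared-error loss ⇒ the optimal estimator is the posterior mean.

0.423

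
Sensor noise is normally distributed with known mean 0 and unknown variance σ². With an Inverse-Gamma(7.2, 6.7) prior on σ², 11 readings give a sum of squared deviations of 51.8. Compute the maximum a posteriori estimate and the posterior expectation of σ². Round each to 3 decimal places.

Posterior: Inverse-Gamma(shape = 7.2+11/2 = 12.7, scale = 6.7+51.8/2 = 32.6).
Mode = β/(α+1) = 32.6/13.7 = 2.380.
Mean = β/(α−1) = 32.6/11.7 = 2.786.
The posterior is right-skewed, so the mean exceeds the mode.

maximum a posteriori estimate = 2.380, posterior expectation = 2.786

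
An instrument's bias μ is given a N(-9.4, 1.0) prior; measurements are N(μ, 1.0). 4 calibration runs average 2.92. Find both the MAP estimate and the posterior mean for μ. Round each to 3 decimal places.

μ_MAP = 0.456, E[μ|data] = 0.456

Posterior for μ is Normal. Precision-weighted mean: (1/1.0·-9.4 + 4/1.0·2.92) / (1/1.0 + 4/1.0) = 0.456.
A Normal posterior is symmetric, so mode = mean.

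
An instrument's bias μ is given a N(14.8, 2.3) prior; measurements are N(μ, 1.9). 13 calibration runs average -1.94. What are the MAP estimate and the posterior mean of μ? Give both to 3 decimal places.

MAP: -0.940. Posterior mean: -0.940.

Posterior for μ is Normal. Precision-weighted mean: (1/2.3·14.8 + 13/1.9·-1.94) / (1/2.3 + 13/1.9) = -0.940.
A Normal posterior is symmetric, so mode = mean.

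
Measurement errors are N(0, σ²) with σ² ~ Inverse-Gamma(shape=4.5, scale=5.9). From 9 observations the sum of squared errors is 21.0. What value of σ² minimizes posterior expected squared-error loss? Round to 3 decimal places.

Posterior: Inverse-Gamma(shape = 4.5+9/2 = 9.0, scale = 5.9+21.0/2 = 16.4).
Mode = β/(α+1) = 16.4/10.0 = 1.640.
Mean = β/(α−1) = 16.4/8.0 = 2.050.
Squared-error loss ⇒ the optimal estimator is the posterior mean.

2.050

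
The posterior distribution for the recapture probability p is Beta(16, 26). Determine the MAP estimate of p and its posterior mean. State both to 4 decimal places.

p_MAP = 0.3750, E[p|data] = 0.3810

Mode = (16−1)/(16+26−2) = 15/40 = 0.3750.
Mean = 16/(16+26) = 16/42 = 0.3810.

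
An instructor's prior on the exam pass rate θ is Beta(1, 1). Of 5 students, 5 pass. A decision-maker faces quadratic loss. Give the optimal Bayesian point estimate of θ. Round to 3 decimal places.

0.857

Posterior: Beta(1+5, 1+0) = Beta(6, 1).
Since β = 1 ≤ 1 and α > 1, the Beta density is monotone increasing on [0,1]; the mode is at 1.
Mean = 6/(6+1) = 0.857.
Quadratic loss ⇒ the optimal estimator is the posterior mean.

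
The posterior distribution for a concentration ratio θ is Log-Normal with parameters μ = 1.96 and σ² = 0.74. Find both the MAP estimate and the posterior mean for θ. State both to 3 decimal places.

MAP: 3.387. Posterior mean: 10.278.

Mode = exp(μ − σ²) = exp(1.22) = 3.387.
Mean = exp(μ + σ²/2) = exp(2.330) = 10.278.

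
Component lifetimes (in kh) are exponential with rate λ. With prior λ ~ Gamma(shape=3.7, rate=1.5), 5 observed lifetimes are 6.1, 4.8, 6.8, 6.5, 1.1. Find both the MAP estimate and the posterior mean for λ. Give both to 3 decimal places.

Σ times = 25.3. Posterior: Gamma(shape = 3.7+5 = 8.7, rate = 1.5+25.3 = 26.8).
Mode = (α−1)/β = 7.7/26.8 = 0.287.
Mean = α/β = 8.7/26.8 = 0.325.
The posterior is right-skewed, so the mean exceeds the mode.

MAP = 0.287; posterior mean = 0.325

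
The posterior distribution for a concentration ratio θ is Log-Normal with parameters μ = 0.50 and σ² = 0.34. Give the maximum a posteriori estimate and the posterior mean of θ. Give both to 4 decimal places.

MAP: 1.1735. Posterior mean: 1.9542.

Mode = exp(μ − σ²) = exp(0.16) = 1.1735.
Mean = exp(μ + σ²/2) = exp(0.670) = 1.9542.
The posterior is right-skewed, so the mean exceeds the mode.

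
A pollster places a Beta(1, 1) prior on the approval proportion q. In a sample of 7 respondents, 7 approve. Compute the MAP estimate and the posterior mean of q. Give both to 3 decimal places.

MAP estimate = 1.000, posterior mean = 0.889

Posterior: Beta(1+7, 1+0) = Beta(8, 1).
Since β = 1 ≤ 1 and α > 1, the Beta density is monotone increasing on [0,1]; the mode is at 1.
Mean = 8/(8+1) = 0.889.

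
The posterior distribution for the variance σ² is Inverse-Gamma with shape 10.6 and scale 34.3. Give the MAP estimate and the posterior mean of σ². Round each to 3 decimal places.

MAP = 2.957, posterior mean = 3.573

Mode = β/(α+1) = 34.3/11.6 = 2.957.
Mean = β/(α−1) = 34.3/9.6 = 3.573.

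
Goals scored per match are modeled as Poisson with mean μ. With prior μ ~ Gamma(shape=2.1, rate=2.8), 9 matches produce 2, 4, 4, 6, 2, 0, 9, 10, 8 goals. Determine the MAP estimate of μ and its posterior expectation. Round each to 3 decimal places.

Σ counts = 45. Posterior: Gamma(shape = 2.1+45 = 47.1, rate = 2.8+9 = 11.8).
Mode = (α−1)/β = 46.1/11.8 = 3.907.
Mean = α/β = 47.1/11.8 = 3.992.

MAP = 3.907, posterior mean = 3.992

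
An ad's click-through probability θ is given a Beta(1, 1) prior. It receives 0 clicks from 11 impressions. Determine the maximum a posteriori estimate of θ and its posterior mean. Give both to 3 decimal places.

θ_MAP = 0.000, E[θ|data] = 0.077

Posterior: Beta(1+0, 1+11) = Beta(1, 12).
Since α = 1 ≤ 1 and β > 1, the Beta density is monotone decreasing on [0,1]; the mode is at 0.
Mean = 1/(1+12) = 0.077.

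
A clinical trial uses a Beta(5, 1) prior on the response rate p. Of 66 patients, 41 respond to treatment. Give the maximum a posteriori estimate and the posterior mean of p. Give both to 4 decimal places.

maximum a posteriori estimate = 0.6429, posterior mean = 0.6389

Posterior: Beta(5+41, 1+25) = Beta(46, 26).
Mode = (46−1)/(46+26−2) = 45/70 = 0.6429.
Mean = 46/(46+26) = 46/72 = 0.6389.
Left-skewed posterior ⇒ mean < mode.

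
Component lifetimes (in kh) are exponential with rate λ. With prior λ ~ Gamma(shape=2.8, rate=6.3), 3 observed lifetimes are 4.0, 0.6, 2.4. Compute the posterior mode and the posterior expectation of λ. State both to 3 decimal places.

MAP: 0.361. Posterior mean: 0.436.

Σ times = 7.0. Posterior: Gamma(shape = 2.8+3 = 5.8, rate = 6.3+7.0 = 13.3).
Mode = (α−1)/β = 4.8/13.3 = 0.361.
Mean = α/β = 5.8/13.3 = 0.436.
The mean is pulled above the mode by the posterior's right skew.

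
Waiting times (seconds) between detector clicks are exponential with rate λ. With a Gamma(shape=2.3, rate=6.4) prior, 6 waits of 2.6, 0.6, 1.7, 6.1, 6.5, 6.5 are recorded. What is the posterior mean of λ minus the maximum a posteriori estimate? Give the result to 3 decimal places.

0.033

Σ times = 24.0. Posterior: Gamma(shape = 2.3+6 = 8.3, rate = 6.4+24.0 = 30.4).
Mode = (α−1)/β = 7.3/30.4 = 0.240.
Mean = α/β = 8.3/30.4 = 0.273.
Difference = 0.273 − 0.240 = 0.033.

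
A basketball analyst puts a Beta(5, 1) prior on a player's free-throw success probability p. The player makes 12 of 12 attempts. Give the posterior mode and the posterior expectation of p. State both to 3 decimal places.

Posterior: Beta(5+12, 1+0) = Beta(17, 1).
Since β = 1 ≤ 1 and α > 1, the Beta density is monotone increasing on [0,1]; the mode is at 1.
Mean = 17/(17+1) = 0.944.

MAP: 1.000. Posterior mean: 0.944.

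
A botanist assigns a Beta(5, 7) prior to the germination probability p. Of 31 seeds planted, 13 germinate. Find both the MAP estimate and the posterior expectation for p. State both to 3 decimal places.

Posterior: Beta(5+13, 7+18) = Beta(18, 25).
Mode = (18−1)/(18+25−2) = 17/41 = 0.415.
Mean = 18/(18+25) = 18/43 = 0.419.
The mean is pulled above the mode by the posterior's right skew.

MAP estimate = 0.415, posterior expectation = 0.419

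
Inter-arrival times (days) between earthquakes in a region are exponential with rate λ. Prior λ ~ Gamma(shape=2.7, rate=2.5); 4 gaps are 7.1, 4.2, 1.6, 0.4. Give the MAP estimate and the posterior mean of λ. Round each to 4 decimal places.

MAP = 0.3608; posterior mean = 0.4241

Σ times = 13.3. Posterior: Gamma(shape = 2.7+4 = 6.7, rate = 2.5+13.3 = 15.8).
Mode = (α−1)/β = 5.7/15.8 = 0.3608.
Mean = α/β = 6.7/15.8 = 0.4241.
The posterior is right-skewed, so the mean exceeds the mode.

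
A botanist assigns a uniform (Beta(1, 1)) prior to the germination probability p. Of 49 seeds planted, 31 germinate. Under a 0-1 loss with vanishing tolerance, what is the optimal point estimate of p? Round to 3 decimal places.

0.633

Posterior: Beta(1+31, 1+18) = Beta(32, 19).
Mode = (32−1)/(32+19−2) = 31/49 = 0.633.
Mean = 32/(32+19) = 32/51 = 0.627.
This is the posterior mode — the MAP estimate.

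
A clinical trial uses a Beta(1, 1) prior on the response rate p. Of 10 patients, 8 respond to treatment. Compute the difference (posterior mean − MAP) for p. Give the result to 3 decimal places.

Posterior: Beta(1+8, 1+2) = Beta(9, 3).
Mode = (9−1)/(9+3−2) = 8/10 = 0.800.
With a flat prior the MAP equals the MLE, 8/10.
Mean = 9/(9+3) = 9/12 = 0.750.
Difference = 0.750 − 0.800 = -0.050.
The posterior is left-skewed, so the mode exceeds the mean.

-0.050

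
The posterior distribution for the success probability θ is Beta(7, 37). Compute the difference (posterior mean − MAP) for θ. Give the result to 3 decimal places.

Mode = (7−1)/(7+37−2) = 6/42 = 0.143.
Mean = 7/(7+37) = 7/44 = 0.159.
Difference = 0.159 − 0.143 = 0.016.

0.016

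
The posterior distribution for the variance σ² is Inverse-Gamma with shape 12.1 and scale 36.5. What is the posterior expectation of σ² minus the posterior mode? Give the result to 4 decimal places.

0.5020

Mode = β/(α+1) = 36.5/13.1 = 2.7863.
Mean = β/(α−1) = 36.5/11.1 = 3.2883.
Difference = 3.2883 − 2.7863 = 0.5020.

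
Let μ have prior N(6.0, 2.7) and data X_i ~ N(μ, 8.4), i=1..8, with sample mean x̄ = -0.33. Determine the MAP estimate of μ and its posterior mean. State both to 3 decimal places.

μ_MAP = 1.442, E[μ|data] = 1.442

Posterior for μ is Normal. Precision-weighted mean: (1/2.7·6.0 + 8/8.4·-0.33) / (1/2.7 + 8/8.4) = 1.442.
A Normal posterior is symmetric, so mode = mean.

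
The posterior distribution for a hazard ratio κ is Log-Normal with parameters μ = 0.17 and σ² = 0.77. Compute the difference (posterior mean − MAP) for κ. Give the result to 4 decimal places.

1.1931

Mode = exp(μ − σ²) = exp(-0.60) = 0.5488.
Mean = exp(μ + σ²/2) = exp(0.555) = 1.7419.
Difference = 1.7419 − 0.5488 = 1.1931.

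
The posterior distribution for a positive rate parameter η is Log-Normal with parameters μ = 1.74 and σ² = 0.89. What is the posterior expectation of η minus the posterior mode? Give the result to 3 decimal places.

6.551

Mode = exp(μ − σ²) = exp(0.85) = 2.340.
Mean = exp(μ + σ²/2) = exp(2.185) = 8.891.
Difference = 8.891 − 2.340 = 6.551.
The mean is pulled above the mode by the posterior's right skew.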